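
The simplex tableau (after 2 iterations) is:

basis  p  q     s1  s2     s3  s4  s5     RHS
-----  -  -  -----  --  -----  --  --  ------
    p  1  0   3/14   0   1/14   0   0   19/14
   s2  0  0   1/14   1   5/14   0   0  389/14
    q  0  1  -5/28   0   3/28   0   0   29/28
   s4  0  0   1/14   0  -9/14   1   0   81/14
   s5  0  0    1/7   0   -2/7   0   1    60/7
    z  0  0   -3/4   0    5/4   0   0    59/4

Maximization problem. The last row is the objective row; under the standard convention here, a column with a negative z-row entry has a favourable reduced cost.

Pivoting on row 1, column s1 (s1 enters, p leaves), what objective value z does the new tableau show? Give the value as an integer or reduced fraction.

Minimum ratio for s1: (19/14)/(3/14) = 19/3.
z changes by −(z-row coeff of s1)·ratio = −(-3/4)·(19/3) = 19/4.
New z = 59/4 + (19/4) = 39/2.

39/2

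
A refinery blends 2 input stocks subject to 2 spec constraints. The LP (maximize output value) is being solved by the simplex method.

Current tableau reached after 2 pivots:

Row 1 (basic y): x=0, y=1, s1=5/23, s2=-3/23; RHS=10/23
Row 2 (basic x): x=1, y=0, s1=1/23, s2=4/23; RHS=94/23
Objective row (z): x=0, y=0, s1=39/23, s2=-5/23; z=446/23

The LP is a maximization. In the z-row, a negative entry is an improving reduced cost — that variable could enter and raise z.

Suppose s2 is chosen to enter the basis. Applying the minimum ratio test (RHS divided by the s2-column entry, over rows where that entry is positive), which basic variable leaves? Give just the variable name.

Ratios: row 1 (y): entry -3/23 ≤ 0, skip; row 2 (x): (94/23)/(4/23) = 47/2.
Minimum ratio 47/2 is in the x row, so x leaves.

x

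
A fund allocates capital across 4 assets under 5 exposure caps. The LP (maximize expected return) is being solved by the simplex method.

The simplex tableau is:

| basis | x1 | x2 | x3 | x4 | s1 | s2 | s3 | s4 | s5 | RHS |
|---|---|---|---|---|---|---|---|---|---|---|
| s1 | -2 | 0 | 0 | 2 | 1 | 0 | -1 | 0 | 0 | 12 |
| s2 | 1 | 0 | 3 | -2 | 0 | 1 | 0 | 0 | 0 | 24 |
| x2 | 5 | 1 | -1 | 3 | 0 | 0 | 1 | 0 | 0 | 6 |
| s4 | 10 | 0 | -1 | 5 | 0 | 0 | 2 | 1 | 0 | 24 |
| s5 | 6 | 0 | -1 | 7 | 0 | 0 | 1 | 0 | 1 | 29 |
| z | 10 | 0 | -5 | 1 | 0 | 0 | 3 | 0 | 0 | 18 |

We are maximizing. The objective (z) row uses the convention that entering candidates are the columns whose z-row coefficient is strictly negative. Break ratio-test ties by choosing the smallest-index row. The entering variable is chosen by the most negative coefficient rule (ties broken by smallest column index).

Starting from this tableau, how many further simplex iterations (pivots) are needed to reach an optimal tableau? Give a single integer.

2

pivot: x3 in, s2 out → z = 58
pivot: x4 in, s5 out → z = 1361/19
No improving column remains; optimal.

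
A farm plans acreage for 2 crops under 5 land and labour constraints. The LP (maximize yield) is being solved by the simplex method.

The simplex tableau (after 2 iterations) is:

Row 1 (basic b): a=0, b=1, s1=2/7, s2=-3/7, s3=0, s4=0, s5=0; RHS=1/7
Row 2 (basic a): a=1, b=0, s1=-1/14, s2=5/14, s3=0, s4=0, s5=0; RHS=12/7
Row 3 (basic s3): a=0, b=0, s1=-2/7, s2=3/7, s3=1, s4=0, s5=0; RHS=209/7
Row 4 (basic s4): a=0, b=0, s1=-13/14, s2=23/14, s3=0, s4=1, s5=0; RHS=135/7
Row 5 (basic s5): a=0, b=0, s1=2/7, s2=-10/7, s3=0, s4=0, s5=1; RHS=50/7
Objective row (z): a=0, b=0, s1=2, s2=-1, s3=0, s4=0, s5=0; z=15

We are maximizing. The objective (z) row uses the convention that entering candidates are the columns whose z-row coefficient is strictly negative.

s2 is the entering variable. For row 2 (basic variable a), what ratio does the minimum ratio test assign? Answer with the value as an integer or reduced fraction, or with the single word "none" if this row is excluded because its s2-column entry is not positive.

Ratio = RHS / (s2 entry) = (12/7) / (5/14) = 24/5.

24/5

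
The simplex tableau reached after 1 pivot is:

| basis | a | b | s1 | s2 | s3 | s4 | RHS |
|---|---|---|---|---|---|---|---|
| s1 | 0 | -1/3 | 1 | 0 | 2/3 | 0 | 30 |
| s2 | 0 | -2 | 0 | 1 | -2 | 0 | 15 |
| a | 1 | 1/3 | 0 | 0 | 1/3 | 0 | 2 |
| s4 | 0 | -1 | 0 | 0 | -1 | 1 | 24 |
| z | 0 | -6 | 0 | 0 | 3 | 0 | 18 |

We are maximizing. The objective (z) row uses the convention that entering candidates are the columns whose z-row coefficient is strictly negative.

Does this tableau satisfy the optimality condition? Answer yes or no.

no

Column b has objective-row coefficient -6, which is negative; an improving pivot exists, so not yet optimal.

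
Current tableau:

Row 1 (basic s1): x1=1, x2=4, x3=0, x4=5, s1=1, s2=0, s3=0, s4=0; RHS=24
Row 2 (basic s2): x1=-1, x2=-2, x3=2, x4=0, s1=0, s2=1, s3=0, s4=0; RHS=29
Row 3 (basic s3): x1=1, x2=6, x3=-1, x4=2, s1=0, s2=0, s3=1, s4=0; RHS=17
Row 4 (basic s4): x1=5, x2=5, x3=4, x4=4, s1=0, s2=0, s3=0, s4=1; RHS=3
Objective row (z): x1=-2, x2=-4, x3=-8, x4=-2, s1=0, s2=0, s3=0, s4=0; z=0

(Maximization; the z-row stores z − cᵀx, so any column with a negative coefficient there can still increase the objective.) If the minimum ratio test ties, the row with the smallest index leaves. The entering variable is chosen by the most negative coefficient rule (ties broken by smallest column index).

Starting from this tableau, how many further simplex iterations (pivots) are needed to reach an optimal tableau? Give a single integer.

1

pivot: x3 in, s4 out → z = 6
No improving column remains; optimal.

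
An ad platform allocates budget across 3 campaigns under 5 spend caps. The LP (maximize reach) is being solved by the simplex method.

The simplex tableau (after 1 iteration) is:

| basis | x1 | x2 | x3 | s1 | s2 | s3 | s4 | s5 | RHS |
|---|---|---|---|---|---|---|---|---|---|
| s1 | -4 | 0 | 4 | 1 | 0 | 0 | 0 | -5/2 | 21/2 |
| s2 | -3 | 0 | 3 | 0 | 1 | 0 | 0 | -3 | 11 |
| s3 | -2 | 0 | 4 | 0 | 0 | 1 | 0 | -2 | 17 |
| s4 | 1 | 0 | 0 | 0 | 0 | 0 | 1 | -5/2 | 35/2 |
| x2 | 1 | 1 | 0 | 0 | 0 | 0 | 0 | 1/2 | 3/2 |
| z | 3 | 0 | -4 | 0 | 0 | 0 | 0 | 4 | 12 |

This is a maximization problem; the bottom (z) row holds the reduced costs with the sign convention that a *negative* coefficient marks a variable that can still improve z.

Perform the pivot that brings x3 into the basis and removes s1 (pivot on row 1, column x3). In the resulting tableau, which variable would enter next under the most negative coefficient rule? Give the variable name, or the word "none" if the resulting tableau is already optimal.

Pivot element 4. New z-row = old z-row − (-4)·(row 1/4).
Updated z-row coefficients: x1: -1, x2: 0, x3: 0, s1: 1, s2: 0, s3: 0, s4: 0, s5: 3/2.
The most negative is -1 in column x1, so x1 would enter next.

x1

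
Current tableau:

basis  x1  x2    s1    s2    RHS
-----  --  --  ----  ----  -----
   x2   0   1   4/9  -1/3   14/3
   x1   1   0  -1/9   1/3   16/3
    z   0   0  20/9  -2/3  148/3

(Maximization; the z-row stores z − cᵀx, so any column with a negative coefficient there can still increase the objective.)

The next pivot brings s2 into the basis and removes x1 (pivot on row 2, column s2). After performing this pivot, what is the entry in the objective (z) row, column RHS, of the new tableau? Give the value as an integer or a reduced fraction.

60

Pivot element is row 2, column s2: 1/3.
Normalize row 2: new (row 2, RHS) = (16/3)/(1/3) = 16.
z-row ← z-row − (-2/3)·(new row 2): 148/3 − (-2/3)·16 = 60.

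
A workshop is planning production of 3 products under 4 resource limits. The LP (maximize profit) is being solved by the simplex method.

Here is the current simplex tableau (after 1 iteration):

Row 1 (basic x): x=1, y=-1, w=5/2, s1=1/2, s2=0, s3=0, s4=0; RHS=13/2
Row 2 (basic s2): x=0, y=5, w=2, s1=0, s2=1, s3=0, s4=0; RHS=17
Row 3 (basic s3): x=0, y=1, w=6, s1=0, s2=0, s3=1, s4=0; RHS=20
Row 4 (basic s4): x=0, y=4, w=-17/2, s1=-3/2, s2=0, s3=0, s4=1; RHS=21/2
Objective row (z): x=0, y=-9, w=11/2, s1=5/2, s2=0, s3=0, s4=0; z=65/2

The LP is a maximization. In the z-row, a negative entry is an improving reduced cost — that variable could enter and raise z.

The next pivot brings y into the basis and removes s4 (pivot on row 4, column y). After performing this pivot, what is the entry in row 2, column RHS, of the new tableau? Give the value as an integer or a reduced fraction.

31/8

Pivot element is row 4, column y: 4.
Normalize row 4: new (row 4, RHS) = (21/2)/4 = 21/8.
row 2 ← row 2 − 5·(new row 4): 17 − 5·(21/8) = 31/8.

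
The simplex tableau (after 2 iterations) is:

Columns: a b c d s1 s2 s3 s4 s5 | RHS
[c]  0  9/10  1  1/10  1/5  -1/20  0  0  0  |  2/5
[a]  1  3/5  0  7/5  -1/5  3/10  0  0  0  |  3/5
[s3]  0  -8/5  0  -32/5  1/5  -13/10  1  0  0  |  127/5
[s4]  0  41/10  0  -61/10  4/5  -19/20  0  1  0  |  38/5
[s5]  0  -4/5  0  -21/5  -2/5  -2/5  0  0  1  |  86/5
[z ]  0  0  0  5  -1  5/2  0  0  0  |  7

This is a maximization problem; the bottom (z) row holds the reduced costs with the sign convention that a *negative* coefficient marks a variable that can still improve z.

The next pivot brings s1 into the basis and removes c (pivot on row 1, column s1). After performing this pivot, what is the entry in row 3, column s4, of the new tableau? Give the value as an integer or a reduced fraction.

Pivot element is row 1, column s1: 1/5.
Normalize row 1: new (row 1, s4) = 0/(1/5) = 0.
row 3 ← row 3 − (1/5)·(new row 1): 0 − (1/5)·0 = 0.

0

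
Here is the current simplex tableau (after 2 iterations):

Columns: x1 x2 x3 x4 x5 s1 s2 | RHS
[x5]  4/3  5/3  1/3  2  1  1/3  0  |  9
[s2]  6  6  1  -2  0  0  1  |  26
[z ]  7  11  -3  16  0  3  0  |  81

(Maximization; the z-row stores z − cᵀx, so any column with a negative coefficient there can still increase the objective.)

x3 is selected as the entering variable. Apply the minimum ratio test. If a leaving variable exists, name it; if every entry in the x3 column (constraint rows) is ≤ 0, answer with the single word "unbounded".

Ratios: row 1 (x5): 9/(1/3) = 27; row 2 (s2): 26/1 = 26.
Minimum ratio is in the s2 row, so s2 leaves.

s2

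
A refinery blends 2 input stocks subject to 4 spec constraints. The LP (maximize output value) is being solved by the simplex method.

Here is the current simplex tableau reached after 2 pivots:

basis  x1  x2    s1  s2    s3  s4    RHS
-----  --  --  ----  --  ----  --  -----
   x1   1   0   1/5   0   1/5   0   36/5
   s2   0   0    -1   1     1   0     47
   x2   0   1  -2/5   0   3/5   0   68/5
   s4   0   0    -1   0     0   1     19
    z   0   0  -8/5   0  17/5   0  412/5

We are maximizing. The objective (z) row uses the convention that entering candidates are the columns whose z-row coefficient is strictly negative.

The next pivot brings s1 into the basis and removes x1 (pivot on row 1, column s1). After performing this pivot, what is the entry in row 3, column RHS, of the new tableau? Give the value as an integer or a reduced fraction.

28

Pivot element is row 1, column s1: 1/5.
Normalize row 1: new (row 1, RHS) = (36/5)/(1/5) = 36.
row 3 ← row 3 − (-2/5)·(new row 1): 68/5 − (-2/5)·36 = 28.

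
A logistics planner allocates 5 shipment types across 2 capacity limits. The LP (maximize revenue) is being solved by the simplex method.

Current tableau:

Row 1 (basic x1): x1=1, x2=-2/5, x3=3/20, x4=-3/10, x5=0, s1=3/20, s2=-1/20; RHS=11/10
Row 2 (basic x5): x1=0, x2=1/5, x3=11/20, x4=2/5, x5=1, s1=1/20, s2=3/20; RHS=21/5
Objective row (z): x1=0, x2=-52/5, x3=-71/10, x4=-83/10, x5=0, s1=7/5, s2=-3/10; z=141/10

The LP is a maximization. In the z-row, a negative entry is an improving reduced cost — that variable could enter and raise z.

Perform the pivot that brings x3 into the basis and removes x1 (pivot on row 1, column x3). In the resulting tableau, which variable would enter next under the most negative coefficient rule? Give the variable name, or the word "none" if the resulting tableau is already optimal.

Pivot element 3/20. New z-row = old z-row − (-71/10)·(row 1/(3/20)).
Updated z-row coefficients: x1: 142/3, x2: -88/3, x3: 0, x4: -45/2, x5: 0, s1: 17/2, s2: -8/3.
The most negative is -88/3 in column x2, so x2 would enter next.

x2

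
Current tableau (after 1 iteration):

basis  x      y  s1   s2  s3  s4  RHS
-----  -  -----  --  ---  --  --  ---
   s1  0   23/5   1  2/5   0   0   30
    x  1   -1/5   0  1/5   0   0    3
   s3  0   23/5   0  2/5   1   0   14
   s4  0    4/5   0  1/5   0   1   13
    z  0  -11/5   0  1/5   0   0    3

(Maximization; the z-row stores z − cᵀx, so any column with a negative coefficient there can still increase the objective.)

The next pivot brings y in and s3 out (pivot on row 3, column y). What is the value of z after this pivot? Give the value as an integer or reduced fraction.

223/23

Minimum ratio for y: 14/(23/5) = 70/23.
z changes by −(z-row coeff of y)·ratio = −(-11/5)·(70/23) = 154/23.
New z = 3 + (154/23) = 223/23.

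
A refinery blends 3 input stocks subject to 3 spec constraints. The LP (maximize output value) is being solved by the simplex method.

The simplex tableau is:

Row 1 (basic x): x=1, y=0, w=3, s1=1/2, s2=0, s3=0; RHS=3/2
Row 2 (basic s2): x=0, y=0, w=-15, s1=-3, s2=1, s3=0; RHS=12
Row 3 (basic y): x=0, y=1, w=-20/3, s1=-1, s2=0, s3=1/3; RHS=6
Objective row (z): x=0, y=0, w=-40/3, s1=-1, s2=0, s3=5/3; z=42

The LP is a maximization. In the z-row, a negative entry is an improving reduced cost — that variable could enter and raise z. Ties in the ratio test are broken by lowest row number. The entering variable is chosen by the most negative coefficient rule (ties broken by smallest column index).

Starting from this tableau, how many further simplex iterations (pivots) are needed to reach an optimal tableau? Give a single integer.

1

pivot: w in, x out → z = 146/3
No improving column remains; optimal.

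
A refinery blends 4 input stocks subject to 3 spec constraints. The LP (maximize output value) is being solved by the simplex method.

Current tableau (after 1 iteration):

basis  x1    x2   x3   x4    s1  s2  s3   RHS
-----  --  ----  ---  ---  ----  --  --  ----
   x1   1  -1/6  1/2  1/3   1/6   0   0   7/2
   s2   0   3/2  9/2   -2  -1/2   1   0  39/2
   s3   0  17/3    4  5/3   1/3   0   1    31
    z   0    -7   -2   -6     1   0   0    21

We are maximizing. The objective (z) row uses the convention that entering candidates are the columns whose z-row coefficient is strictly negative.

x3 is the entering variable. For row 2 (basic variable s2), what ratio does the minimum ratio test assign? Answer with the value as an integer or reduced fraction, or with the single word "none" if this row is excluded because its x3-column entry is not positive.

Ratio = RHS / (x3 entry) = (39/2) / (9/2) = 13/3.

13/3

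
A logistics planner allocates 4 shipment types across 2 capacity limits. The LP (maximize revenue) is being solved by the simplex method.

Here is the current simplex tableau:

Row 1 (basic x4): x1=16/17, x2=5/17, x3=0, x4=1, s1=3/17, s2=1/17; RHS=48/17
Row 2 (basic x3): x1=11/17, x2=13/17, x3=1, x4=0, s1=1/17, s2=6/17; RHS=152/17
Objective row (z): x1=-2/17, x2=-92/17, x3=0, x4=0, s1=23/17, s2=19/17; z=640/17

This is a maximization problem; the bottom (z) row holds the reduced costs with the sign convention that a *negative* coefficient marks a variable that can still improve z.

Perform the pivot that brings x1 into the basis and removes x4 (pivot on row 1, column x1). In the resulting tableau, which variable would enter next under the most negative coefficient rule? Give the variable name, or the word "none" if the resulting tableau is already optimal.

Pivot element 16/17. New z-row = old z-row − (-2/17)·(row 1/(16/17)).
Updated z-row coefficients: x1: 0, x2: -43/8, x3: 0, x4: 1/8, s1: 11/8, s2: 9/8.
The most negative is -43/8 in column x2, so x2 would enter next.

x2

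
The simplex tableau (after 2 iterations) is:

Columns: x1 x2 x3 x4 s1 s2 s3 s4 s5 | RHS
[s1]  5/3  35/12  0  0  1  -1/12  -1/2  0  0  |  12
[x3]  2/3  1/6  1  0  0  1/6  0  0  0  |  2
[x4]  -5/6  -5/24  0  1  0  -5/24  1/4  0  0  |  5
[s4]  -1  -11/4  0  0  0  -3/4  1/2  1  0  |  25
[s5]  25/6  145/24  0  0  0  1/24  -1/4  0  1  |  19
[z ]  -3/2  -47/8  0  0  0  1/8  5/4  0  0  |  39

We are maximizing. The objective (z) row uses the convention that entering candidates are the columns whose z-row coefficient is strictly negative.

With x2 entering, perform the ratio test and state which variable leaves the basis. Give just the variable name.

s5

Ratios: row 1 (s1): 12/(35/12) = 144/35; row 2 (x3): 2/(1/6) = 12; row 3 (x4): entry -5/24 ≤ 0, skip; row 4 (s4): entry -11/4 ≤ 0, skip; row 5 (s5): 19/(145/24) = 456/145.
Minimum ratio 456/145 is in the s5 row, so s5 leaves.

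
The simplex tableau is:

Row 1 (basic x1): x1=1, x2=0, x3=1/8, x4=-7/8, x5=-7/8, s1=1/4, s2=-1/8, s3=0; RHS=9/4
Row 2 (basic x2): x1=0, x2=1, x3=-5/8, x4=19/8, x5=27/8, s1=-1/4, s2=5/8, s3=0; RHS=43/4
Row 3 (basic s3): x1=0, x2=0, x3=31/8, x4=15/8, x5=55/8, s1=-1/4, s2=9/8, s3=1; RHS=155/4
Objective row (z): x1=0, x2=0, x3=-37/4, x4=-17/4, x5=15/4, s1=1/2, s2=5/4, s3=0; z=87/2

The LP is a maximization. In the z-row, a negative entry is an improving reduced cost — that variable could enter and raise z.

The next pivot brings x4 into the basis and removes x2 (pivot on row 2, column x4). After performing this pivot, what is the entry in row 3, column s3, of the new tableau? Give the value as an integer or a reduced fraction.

Pivot element is row 2, column x4: 19/8.
Normalize row 2: new (row 2, s3) = 0/(19/8) = 0.
row 3 ← row 3 − (15/8)·(new row 2): 1 − (15/8)·0 = 1.

1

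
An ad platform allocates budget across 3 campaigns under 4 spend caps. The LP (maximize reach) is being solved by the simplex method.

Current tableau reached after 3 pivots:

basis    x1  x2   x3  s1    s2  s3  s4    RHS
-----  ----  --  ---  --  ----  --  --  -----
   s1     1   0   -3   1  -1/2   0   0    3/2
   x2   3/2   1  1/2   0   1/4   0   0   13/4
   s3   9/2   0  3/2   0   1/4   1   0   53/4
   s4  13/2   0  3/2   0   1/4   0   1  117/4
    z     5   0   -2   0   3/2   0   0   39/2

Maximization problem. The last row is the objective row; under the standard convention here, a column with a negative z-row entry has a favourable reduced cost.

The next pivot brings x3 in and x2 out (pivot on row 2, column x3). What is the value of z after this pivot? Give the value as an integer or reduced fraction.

Minimum ratio for x3: (13/4)/(1/2) = 13/2.
z changes by −(z-row coeff of x3)·ratio = −(-2)·(13/2) = 13.
New z = 39/2 + 13 = 65/2.

65/2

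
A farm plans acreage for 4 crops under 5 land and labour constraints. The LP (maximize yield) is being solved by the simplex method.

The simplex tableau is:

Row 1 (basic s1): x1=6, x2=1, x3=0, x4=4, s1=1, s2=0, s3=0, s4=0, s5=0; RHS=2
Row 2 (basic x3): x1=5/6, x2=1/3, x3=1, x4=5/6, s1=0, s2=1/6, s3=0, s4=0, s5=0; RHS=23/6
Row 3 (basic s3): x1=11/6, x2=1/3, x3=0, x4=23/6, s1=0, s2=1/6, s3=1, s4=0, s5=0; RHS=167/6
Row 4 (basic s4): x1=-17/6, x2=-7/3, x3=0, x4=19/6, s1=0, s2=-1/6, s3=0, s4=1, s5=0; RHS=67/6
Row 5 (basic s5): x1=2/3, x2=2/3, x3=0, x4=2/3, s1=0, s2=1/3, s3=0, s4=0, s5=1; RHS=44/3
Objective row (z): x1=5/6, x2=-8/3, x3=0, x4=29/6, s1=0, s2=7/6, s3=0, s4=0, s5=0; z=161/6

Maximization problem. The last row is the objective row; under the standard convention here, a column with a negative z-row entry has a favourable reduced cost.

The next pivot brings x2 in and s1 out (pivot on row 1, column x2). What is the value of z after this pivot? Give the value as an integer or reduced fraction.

193/6

Minimum ratio for x2: 2/1 = 2.
z changes by −(z-row coeff of x2)·ratio = −(-8/3)·2 = 16/3.
New z = 161/6 + (16/3) = 193/6.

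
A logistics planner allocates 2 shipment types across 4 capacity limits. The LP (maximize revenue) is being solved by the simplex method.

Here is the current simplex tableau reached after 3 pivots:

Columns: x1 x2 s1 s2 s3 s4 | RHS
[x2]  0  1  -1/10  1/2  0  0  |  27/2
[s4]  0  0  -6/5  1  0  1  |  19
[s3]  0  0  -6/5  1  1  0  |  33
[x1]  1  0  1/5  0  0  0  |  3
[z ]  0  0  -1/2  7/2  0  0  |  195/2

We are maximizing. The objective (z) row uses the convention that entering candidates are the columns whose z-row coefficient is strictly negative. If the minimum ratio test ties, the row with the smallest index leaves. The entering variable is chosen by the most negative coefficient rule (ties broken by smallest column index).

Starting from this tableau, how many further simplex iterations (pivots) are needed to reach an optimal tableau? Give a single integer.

1

pivot: s1 in, x1 out → z = 105
No improving column remains; optimal.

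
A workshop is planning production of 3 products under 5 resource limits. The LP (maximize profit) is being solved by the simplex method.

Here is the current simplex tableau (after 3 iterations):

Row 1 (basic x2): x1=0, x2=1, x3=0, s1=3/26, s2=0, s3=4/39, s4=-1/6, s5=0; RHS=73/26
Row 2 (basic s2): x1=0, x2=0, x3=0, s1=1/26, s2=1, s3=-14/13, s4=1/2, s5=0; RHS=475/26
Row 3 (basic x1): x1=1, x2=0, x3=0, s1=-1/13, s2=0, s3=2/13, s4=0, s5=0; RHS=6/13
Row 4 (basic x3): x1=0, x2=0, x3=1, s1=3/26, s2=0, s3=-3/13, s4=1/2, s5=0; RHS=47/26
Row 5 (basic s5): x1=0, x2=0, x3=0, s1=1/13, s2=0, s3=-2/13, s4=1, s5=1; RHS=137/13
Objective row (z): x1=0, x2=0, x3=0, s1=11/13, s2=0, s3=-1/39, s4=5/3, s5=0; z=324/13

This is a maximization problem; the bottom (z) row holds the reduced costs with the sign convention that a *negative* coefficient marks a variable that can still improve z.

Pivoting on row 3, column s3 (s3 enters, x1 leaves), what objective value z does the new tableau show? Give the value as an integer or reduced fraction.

25

Minimum ratio for s3: (6/13)/(2/13) = 3.
z changes by −(z-row coeff of s3)·ratio = −(-1/39)·3 = 1/13.
New z = 324/13 + (1/13) = 25.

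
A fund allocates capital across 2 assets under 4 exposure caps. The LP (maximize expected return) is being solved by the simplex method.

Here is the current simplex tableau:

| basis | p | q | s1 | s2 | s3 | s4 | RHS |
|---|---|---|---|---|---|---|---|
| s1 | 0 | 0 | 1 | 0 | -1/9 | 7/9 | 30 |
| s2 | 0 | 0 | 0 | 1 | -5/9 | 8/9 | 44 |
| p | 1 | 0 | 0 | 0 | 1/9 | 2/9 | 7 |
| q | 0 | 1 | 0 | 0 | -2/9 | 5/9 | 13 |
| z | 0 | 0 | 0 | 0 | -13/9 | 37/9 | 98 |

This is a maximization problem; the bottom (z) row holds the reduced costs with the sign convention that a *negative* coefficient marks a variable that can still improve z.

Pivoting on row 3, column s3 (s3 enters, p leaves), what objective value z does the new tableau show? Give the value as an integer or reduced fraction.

Minimum ratio for s3: 7/(1/9) = 63.
z changes by −(z-row coeff of s3)·ratio = −(-13/9)·63 = 91.
New z = 98 + 91 = 189.

189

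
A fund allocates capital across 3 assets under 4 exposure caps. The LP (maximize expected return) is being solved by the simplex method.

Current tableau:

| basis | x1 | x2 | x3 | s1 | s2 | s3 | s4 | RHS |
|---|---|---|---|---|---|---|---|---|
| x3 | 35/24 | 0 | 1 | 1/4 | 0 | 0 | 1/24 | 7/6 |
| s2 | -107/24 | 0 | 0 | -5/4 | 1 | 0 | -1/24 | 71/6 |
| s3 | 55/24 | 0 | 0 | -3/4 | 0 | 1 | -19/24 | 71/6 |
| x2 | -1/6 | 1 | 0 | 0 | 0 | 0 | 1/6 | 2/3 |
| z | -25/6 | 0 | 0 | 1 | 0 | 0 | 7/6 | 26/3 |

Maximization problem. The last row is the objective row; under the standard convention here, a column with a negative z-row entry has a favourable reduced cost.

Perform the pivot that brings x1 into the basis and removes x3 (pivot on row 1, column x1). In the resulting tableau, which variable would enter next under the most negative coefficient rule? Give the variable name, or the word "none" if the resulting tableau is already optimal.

none

Pivot element 35/24. New z-row = old z-row − (-25/6)·(row 1/(35/24)).
Updated z-row coefficients: x1: 0, x2: 0, x3: 20/7, s1: 12/7, s2: 0, s3: 0, s4: 9/7.
No coefficient is strictly negative; the tableau after this pivot is optimal.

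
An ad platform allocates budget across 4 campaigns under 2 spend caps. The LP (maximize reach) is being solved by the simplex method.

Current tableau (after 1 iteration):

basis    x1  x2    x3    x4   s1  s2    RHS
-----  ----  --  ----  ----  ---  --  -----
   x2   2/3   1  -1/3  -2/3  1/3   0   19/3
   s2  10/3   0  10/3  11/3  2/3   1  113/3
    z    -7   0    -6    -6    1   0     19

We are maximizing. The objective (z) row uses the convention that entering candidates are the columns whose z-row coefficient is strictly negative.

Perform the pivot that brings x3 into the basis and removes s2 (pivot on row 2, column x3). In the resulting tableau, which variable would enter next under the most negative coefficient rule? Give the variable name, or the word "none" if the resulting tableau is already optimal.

Pivot element 10/3. New z-row = old z-row − (-6)·(row 2/(10/3)).
Updated z-row coefficients: x1: -1, x2: 0, x3: 0, x4: 3/5, s1: 11/5, s2: 9/5.
The most negative is -1 in column x1, so x1 would enter next.

x1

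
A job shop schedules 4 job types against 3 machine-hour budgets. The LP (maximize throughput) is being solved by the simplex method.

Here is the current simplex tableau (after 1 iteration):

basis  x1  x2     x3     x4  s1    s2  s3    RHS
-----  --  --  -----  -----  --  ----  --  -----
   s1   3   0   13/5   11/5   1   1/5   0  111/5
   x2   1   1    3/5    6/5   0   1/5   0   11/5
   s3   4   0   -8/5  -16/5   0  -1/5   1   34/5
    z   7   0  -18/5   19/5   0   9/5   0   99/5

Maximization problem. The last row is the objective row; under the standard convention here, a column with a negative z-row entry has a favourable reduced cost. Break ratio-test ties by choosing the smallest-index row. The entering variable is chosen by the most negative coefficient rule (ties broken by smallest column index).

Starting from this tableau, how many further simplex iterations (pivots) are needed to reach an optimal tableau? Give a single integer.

pivot: x3 in, x2 out → z = 33
No improving column remains; optimal.

1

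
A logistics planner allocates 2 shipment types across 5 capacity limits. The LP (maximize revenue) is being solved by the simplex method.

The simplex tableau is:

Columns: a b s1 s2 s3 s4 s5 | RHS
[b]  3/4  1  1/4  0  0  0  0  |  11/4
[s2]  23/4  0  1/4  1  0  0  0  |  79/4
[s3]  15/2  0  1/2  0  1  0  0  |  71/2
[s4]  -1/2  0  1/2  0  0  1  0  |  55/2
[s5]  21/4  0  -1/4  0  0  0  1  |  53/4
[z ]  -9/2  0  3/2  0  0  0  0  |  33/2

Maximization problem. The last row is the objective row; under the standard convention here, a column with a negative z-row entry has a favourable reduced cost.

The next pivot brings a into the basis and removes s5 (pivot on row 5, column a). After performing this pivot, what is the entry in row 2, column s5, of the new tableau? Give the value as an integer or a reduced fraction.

Pivot element is row 5, column a: 21/4.
Normalize row 5: new (row 5, s5) = 1/(21/4) = 4/21.
row 2 ← row 2 − (23/4)·(new row 5): 0 − (23/4)·(4/21) = -23/21.

-23/21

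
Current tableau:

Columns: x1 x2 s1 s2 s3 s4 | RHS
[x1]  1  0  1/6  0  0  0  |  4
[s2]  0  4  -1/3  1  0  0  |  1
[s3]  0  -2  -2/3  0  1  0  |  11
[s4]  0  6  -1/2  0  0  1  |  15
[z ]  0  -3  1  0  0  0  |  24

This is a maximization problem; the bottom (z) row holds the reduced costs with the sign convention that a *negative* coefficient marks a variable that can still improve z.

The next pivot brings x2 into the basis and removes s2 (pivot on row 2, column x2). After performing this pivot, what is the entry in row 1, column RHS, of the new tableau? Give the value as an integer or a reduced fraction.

Pivot element is row 2, column x2: 4.
Normalize row 2: new (row 2, RHS) = 1/4 = 1/4.
row 1 ← row 1 − 0·(new row 2): 4 − 0·(1/4) = 4.

4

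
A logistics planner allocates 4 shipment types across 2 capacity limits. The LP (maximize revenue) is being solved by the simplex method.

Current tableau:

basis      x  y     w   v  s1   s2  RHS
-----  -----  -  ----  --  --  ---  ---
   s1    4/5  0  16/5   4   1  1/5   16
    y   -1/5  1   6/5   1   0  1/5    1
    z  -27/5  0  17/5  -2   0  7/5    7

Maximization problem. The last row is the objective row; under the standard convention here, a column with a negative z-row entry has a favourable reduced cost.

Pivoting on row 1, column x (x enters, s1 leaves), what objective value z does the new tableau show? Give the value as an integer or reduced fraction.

115

Minimum ratio for x: 16/(4/5) = 20.
z changes by −(z-row coeff of x)·ratio = −(-27/5)·20 = 108.
New z = 7 + 108 = 115.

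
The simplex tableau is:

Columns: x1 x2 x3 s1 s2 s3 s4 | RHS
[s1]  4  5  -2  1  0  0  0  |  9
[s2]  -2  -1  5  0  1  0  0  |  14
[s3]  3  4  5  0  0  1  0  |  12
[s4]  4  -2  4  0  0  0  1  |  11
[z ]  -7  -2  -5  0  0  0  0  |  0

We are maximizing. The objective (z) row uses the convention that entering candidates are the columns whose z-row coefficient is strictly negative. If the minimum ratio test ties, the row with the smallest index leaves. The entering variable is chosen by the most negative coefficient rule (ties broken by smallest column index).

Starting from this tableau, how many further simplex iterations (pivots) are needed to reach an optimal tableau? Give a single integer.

3

pivot: x1 in, s1 out → z = 63/4
pivot: x3 in, s4 out → z = 223/12
pivot: x2 in, s3 out → z = 932/47
No improving column remains; optimal.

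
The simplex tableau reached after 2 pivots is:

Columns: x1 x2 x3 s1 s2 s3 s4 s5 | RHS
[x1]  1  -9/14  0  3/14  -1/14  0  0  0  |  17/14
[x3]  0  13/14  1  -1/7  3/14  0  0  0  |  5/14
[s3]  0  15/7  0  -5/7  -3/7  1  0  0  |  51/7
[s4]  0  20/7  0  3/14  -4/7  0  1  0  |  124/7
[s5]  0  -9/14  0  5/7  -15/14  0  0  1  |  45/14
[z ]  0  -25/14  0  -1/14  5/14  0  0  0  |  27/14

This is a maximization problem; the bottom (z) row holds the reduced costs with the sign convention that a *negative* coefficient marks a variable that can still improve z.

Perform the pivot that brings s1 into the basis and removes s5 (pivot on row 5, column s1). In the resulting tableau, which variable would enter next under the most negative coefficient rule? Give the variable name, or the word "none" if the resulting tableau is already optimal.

Pivot element 5/7. New z-row = old z-row − (-1/14)·(row 5/(5/7)).
Updated z-row coefficients: x1: 0, x2: -37/20, x3: 0, s1: 0, s2: 1/4, s3: 0, s4: 0, s5: 1/10.
The most negative is -37/20 in column x2, so x2 would enter next.

x2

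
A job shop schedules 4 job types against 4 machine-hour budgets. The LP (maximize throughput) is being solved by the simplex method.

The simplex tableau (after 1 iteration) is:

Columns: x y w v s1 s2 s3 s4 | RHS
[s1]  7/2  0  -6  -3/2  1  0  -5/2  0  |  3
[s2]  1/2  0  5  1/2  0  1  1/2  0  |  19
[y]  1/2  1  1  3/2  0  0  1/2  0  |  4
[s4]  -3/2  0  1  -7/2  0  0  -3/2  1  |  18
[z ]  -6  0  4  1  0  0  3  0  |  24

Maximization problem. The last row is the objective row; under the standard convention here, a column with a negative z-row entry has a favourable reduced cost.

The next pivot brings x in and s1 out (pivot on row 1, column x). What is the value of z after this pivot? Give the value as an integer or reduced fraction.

204/7

Minimum ratio for x: 3/(7/2) = 6/7.
z changes by −(z-row coeff of x)·ratio = −(-6)·(6/7) = 36/7.
New z = 24 + (36/7) = 204/7.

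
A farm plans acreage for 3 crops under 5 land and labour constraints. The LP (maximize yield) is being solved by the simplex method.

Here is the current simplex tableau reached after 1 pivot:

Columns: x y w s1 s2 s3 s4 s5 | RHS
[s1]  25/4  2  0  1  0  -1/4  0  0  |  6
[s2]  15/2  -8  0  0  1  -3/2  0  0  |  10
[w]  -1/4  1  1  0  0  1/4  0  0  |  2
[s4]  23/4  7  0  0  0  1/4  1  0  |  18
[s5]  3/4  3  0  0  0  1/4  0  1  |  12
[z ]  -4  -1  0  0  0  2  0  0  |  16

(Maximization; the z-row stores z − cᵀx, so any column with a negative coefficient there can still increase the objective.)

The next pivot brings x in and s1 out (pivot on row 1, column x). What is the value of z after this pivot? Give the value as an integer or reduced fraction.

Minimum ratio for x: 6/(25/4) = 24/25.
z changes by −(z-row coeff of x)·ratio = −(-4)·(24/25) = 96/25.
New z = 16 + (96/25) = 496/25.

496/25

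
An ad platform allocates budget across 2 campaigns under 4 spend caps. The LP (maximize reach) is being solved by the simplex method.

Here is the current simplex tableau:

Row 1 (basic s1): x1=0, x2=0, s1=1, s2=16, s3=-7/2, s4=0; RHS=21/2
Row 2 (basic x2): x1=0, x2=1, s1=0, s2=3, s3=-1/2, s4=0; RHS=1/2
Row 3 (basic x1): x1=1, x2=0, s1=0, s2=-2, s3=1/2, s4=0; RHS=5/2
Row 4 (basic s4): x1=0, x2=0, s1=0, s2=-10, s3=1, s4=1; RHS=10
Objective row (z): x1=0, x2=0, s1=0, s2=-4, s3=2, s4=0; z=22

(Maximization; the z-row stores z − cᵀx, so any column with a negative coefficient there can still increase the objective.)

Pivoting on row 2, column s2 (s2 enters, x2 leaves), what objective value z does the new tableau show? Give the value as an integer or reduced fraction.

68/3

Minimum ratio for s2: (1/2)/3 = 1/6.
z changes by −(z-row coeff of s2)·ratio = −(-4)·(1/6) = 2/3.
New z = 22 + (2/3) = 68/3.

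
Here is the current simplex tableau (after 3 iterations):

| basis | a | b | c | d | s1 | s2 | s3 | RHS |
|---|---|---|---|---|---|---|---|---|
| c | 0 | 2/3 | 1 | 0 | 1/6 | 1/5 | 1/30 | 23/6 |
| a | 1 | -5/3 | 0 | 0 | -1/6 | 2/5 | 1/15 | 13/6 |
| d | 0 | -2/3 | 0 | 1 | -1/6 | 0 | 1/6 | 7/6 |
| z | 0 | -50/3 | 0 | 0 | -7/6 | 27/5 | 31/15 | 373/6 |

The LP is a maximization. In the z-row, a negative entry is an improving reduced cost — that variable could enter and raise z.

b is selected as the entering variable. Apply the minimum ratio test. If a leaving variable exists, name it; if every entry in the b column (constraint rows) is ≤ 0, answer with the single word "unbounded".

Ratios: row 1 (c): (23/6)/(2/3) = 23/4; row 2 (a): entry -5/3 ≤ 0, skip; row 3 (d): entry -2/3 ≤ 0, skip.
Minimum ratio is in the c row, so c leaves.

c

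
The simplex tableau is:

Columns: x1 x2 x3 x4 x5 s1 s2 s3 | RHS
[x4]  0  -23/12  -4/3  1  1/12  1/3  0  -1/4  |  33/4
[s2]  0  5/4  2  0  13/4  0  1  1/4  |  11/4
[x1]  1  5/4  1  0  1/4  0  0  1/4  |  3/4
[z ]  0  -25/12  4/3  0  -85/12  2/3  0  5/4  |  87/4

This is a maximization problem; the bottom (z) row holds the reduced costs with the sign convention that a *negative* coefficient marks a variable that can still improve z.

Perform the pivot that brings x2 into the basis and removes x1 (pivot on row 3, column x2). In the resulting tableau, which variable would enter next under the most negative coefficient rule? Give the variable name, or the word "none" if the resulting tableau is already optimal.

x5

Pivot element 5/4. New z-row = old z-row − (-25/12)·(row 3/(5/4)).
Updated z-row coefficients: x1: 5/3, x2: 0, x3: 3, x4: 0, x5: -20/3, s1: 2/3, s2: 0, s3: 5/3.
The most negative is -20/3 in column x5, so x5 would enter next.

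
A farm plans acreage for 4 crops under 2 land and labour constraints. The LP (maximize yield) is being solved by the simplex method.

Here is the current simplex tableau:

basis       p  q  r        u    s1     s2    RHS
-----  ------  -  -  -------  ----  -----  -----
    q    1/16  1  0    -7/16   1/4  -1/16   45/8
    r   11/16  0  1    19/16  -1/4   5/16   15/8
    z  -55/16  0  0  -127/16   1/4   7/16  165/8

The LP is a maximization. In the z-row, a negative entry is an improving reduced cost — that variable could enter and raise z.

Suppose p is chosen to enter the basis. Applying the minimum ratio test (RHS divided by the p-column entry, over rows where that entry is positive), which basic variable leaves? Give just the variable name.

Ratios: row 1 (q): (45/8)/(1/16) = 90; row 2 (r): (15/8)/(11/16) = 30/11.
Minimum ratio 30/11 is in the r row, so r leaves.

r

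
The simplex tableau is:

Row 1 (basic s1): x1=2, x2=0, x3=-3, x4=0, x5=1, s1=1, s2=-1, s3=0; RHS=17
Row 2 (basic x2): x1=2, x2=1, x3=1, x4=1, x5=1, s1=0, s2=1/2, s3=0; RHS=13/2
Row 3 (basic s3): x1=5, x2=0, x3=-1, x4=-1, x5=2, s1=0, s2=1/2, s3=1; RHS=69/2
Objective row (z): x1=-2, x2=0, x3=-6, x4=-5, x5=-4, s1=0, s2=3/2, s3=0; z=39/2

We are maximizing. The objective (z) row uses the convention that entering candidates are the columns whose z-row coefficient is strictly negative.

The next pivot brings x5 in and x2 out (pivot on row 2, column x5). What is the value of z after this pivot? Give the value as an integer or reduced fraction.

91/2

Minimum ratio for x5: (13/2)/1 = 13/2.
z changes by −(z-row coeff of x5)·ratio = −(-4)·(13/2) = 26.
New z = 39/2 + 26 = 91/2.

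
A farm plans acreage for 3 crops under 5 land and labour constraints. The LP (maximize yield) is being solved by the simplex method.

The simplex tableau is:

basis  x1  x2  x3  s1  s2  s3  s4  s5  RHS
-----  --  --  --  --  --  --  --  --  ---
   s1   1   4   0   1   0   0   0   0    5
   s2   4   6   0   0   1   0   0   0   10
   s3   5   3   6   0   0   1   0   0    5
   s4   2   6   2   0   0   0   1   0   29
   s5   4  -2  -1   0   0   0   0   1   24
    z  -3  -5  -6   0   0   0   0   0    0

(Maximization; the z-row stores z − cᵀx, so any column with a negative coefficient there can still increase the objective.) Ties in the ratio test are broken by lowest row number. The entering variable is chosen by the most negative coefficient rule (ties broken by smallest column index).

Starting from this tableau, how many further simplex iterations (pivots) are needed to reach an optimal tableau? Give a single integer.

2

pivot: x3 in, s3 out → z = 5
pivot: x2 in, s1 out → z = 15/2
No improving column remains; optimal.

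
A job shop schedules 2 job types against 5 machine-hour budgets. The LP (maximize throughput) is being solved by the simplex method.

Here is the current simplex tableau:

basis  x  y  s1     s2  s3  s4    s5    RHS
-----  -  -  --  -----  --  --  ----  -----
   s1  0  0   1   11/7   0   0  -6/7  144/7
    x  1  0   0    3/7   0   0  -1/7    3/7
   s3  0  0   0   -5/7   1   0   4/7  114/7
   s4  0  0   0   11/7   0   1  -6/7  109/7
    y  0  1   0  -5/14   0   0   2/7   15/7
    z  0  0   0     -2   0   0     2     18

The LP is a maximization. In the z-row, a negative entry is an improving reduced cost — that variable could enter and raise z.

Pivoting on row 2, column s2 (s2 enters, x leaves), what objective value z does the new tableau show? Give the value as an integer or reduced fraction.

Minimum ratio for s2: (3/7)/(3/7) = 1.
z changes by −(z-row coeff of s2)·ratio = −(-2)·1 = 2.
New z = 18 + 2 = 20.

20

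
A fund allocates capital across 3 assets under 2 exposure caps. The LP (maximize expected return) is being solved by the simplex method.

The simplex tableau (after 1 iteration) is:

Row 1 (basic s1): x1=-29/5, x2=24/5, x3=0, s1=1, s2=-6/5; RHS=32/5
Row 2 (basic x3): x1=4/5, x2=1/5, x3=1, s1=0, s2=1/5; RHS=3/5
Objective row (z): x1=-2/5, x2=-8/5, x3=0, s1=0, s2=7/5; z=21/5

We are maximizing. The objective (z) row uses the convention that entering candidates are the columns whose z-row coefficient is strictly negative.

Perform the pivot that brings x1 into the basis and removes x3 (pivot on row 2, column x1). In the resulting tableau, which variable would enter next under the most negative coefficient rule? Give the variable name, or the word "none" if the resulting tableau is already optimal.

x2

Pivot element 4/5. New z-row = old z-row − (-2/5)·(row 2/(4/5)).
Updated z-row coefficients: x1: 0, x2: -3/2, x3: 1/2, s1: 0, s2: 3/2.
The most negative is -3/2 in column x2, so x2 would enter next.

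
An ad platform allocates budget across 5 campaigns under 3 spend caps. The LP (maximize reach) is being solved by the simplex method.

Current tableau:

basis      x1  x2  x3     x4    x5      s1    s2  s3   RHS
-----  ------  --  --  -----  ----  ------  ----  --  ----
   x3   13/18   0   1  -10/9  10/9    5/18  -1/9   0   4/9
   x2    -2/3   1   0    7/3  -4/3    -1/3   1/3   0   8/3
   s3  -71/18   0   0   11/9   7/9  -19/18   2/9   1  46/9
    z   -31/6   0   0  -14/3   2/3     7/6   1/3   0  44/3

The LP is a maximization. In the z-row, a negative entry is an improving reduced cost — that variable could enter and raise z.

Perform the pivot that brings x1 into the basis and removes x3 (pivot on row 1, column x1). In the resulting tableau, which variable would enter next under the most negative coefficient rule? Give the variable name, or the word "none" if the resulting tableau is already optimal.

Pivot element 13/18. New z-row = old z-row − (-31/6)·(row 1/(13/18)).
Updated z-row coefficients: x1: 0, x2: 0, x3: 93/13, x4: -164/13, x5: 112/13, s1: 41/13, s2: -6/13, s3: 0.
The most negative is -164/13 in column x4, so x4 would enter next.

x4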